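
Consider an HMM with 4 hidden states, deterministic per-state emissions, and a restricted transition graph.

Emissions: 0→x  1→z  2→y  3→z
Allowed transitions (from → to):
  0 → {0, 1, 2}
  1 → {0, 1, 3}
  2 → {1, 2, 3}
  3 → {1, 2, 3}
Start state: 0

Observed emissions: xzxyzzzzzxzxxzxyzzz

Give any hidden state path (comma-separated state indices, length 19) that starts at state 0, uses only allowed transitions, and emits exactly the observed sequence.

  [0] x  {0}  => 0  start
  [1] z  {1,3}  => 1  0->1 ok
  [2] x  {0}  => 0  1->0 ok
  [3] y  {2}  => 2  0->2 ok
  [4] z  {1,3}  => 3  2->3 ok
  [5] z  {1,3}  => 3  3->3 ok
  [6] z  {1,3}  => 3  3->3 ok
  [7] z  {1,3}  => 1  3->1 ok
  [8] z  {1,3}  => 1  1->1 ok
  [9] x  {0}  => 0  1->0 ok
  [10] z  {1,3}  => 1  0->1 ok
  [11] x  {0}  => 0  1->0 ok
  [12] x  {0}  => 0  0->0 ok
  [13] z  {1,3}  => 1  0->1 ok
  [14] x  {0}  => 0  1->0 ok
  [15] y  {2}  => 2  0->2 ok
  [16] z  {1,3}  => 1  2->1 ok
  [17] z  {1,3}  => 1  1->1 ok
  [18] z  {1,3}  => 3  1->3 ok

0,1,0,2,3,3,3,1,1,0,1,0,0,1,0,2,1,1,3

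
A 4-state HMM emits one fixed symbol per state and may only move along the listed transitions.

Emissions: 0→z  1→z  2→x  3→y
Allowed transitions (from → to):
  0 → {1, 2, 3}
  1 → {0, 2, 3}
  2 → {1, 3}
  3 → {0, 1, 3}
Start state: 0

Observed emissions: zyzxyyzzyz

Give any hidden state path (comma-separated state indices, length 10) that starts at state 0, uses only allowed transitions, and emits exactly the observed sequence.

0,3,1,2,3,3,1,0,3,1

  t0 'z' -> {0,1}, take 0 (start)
  t1 'y' -> {3}, take 3 (0->3 ok)
  t2 'z' -> {0,1}, take 1 (3->1 ok)
  t3 'x' -> {2}, take 2 (1->2 ok)
  t4 'y' -> {3}, take 3 (2->3 ok)
  t5 'y' -> {3}, take 3 (3->3 ok)
  t6 'z' -> {0,1}, take 1 (3->1 ok)
  t7 'z' -> {0,1}, take 0 (1->0 ok)
  t8 'y' -> {3}, take 3 (0->3 ok)
  t9 'z' -> {0,1}, take 1 (3->1 ok)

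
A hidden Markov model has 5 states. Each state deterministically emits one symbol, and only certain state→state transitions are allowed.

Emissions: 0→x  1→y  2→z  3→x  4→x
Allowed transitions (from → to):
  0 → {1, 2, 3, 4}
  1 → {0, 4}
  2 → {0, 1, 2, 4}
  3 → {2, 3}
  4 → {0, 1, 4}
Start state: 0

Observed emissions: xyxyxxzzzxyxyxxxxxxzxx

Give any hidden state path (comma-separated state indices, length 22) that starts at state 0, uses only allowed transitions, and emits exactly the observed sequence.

  [0] x  {0,3,4}  => 0  start
  [1] y  {1}  => 1  0->1 ok
  [2] x  {0,3,4}  => 4  1->4 ok
  [3] y  {1}  => 1  4->1 ok
  [4] x  {0,3,4}  => 0  1->0 ok
  [5] x  {0,3,4}  => 3  0->3 ok
  [6] z  {2}  => 2  3->2 ok
  [7] z  {2}  => 2  2->2 ok
  [8] z  {2}  => 2  2->2 ok
  [9] x  {0,3,4}  => 4  2->4 ok
  [10] y  {1}  => 1  4->1 ok
  [11] x  {0,3,4}  => 4  1->4 ok
  [12] y  {1}  => 1  4->1 ok
  [13] x  {0,3,4}  => 4  1->4 ok
  [14] x  {0,3,4}  => 0  4->0 ok
  [15] x  {0,3,4}  => 4  0->4 ok
  [16] x  {0,3,4}  => 4  4->4 ok
  [17] x  {0,3,4}  => 0  4->0 ok
  [18] x  {0,3,4}  => 3  0->3 ok
  [19] z  {2}  => 2  3->2 ok
  [20] x  {0,3,4}  => 0  2->0 ok
  [21] x  {0,3,4}  => 3  0->3 ok

0,1,4,1,0,3,2,2,2,4,1,4,1,4,0,4,4,0,3,2,0,3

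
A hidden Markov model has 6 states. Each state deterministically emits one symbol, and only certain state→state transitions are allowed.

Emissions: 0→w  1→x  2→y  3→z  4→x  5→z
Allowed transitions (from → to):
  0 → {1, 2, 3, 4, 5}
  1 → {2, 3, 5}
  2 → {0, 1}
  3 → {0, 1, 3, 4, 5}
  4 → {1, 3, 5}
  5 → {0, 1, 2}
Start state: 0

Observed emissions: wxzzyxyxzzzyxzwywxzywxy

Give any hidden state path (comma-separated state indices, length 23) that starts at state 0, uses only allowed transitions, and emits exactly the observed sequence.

  pos 0: w in {0}, choose 0; start
  pos 1: x in {1,4}, choose 1; 0->1 ok
  pos 2: z in {3,5}, choose 3; 1->3 ok
  pos 3: z in {3,5}, choose 5; 3->5 ok
  pos 4: y in {2}, choose 2; 5->2 ok
  pos 5: x in {1,4}, choose 1; 2->1 ok
  pos 6: y in {2}, choose 2; 1->2 ok
  pos 7: x in {1,4}, choose 1; 2->1 ok
  pos 8: z in {3,5}, choose 3; 1->3 ok
  pos 9: z in {3,5}, choose 3; 3->3 ok
  pos 10: z in {3,5}, choose 5; 3->5 ok
  pos 11: y in {2}, choose 2; 5->2 ok
  pos 12: x in {1,4}, choose 1; 2->1 ok
  pos 13: z in {3,5}, choose 3; 1->3 ok
  pos 14: w in {0}, choose 0; 3->0 ok
  pos 15: y in {2}, choose 2; 0->2 ok
  pos 16: w in {0}, choose 0; 2->0 ok
  pos 17: x in {1,4}, choose 4; 0->4 ok
  pos 18: z in {3,5}, choose 5; 4->5 ok
  pos 19: y in {2}, choose 2; 5->2 ok
  pos 20: w in {0}, choose 0; 2->0 ok
  pos 21: x in {1,4}, choose 1; 0->1 ok
  pos 22: y in {2}, choose 2; 1->2 ok

0,1,3,5,2,1,2,1,3,3,5,2,1,3,0,2,0,4,5,2,0,1,2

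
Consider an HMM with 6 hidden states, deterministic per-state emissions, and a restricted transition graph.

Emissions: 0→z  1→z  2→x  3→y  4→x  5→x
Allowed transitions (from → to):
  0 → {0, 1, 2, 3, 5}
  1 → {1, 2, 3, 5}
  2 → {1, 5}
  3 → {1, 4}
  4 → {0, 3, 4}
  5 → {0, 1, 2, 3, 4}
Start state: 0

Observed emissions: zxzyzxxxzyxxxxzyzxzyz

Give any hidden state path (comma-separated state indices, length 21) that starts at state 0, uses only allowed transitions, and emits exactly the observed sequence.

  [0] z  {0,1}  => 0  start
  [1] x  {2,4,5}  => 5  0->5 ok
  [2] z  {0,1}  => 1  5->1 ok
  [3] y  {3}  => 3  1->3 ok
  [4] z  {0,1}  => 1  3->1 ok
  [5] x  {2,4,5}  => 5  1->5 ok
  [6] x  {2,4,5}  => 2  5->2 ok
  [7] x  {2,4,5}  => 5  2->5 ok
  [8] z  {0,1}  => 1  5->1 ok
  [9] y  {3}  => 3  1->3 ok
  [10] x  {2,4,5}  => 4  3->4 ok
  [11] x  {2,4,5}  => 4  4->4 ok
  [12] x  {2,4,5}  => 4  4->4 ok
  [13] x  {2,4,5}  => 4  4->4 ok
  [14] z  {0,1}  => 0  4->0 ok
  [15] y  {3}  => 3  0->3 ok
  [16] z  {0,1}  => 1  3->1 ok
  [17] x  {2,4,5}  => 5  1->5 ok
  [18] z  {0,1}  => 0  5->0 ok
  [19] y  {3}  => 3  0->3 ok
  [20] z  {0,1}  => 1  3->1 ok

0,5,1,3,1,5,2,5,1,3,4,4,4,4,0,3,1,5,0,3,1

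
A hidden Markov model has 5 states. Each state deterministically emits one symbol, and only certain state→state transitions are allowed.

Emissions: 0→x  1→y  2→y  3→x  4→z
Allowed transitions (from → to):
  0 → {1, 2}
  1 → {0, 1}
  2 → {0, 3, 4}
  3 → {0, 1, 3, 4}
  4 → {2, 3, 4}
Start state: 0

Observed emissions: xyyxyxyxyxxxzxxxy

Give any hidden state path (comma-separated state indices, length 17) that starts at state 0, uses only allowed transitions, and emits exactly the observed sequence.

  pos 0: x in {0,3}, choose 0; start
  pos 1: y in {1,2}, choose 1; 0->1 ok
  pos 2: y in {1,2}, choose 1; 1->1 ok
  pos 3: x in {0,3}, choose 0; 1->0 ok
  pos 4: y in {1,2}, choose 1; 0->1 ok
  pos 5: x in {0,3}, choose 0; 1->0 ok
  pos 6: y in {1,2}, choose 1; 0->1 ok
  pos 7: x in {0,3}, choose 0; 1->0 ok
  pos 8: y in {1,2}, choose 2; 0->2 ok
  pos 9: x in {0,3}, choose 3; 2->3 ok
  pos 10: x in {0,3}, choose 3; 3->3 ok
  pos 11: x in {0,3}, choose 3; 3->3 ok
  pos 12: z in {4}, choose 4; 3->4 ok
  pos 13: x in {0,3}, choose 3; 4->3 ok
  pos 14: x in {0,3}, choose 3; 3->3 ok
  pos 15: x in {0,3}, choose 0; 3->0 ok
  pos 16: y in {1,2}, choose 2; 0->2 ok

0,1,1,0,1,0,1,0,2,3,3,3,4,3,3,0,2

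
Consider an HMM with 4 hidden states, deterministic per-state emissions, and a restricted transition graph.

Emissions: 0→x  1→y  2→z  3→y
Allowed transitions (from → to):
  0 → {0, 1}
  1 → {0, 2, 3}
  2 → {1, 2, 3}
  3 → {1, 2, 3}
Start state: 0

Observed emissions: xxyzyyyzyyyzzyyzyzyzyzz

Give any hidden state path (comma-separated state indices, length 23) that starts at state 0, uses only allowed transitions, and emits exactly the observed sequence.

  pos 0: x in {0}, choose 0; start
  pos 1: x in {0}, choose 0; 0->0 ok
  pos 2: y in {1,3}, choose 1; 0->1 ok
  pos 3: z in {2}, choose 2; 1->2 ok
  pos 4: y in {1,3}, choose 1; 2->1 ok
  pos 5: y in {1,3}, choose 3; 1->3 ok
  pos 6: y in {1,3}, choose 3; 3->3 ok
  pos 7: z in {2}, choose 2; 3->2 ok
  pos 8: y in {1,3}, choose 3; 2->3 ok
  pos 9: y in {1,3}, choose 3; 3->3 ok
  pos 10: y in {1,3}, choose 3; 3->3 ok
  pos 11: z in {2}, choose 2; 3->2 ok
  pos 12: z in {2}, choose 2; 2->2 ok
  pos 13: y in {1,3}, choose 3; 2->3 ok
  pos 14: y in {1,3}, choose 1; 3->1 ok
  pos 15: z in {2}, choose 2; 1->2 ok
  pos 16: y in {1,3}, choose 3; 2->3 ok
  pos 17: z in {2}, choose 2; 3->2 ok
  pos 18: y in {1,3}, choose 1; 2->1 ok
  pos 19: z in {2}, choose 2; 1->2 ok
  pos 20: y in {1,3}, choose 3; 2->3 ok
  pos 21: z in {2}, choose 2; 3->2 ok
  pos 22: z in {2}, choose 2; 2->2 ok

0,0,1,2,1,3,3,2,3,3,3,2,2,3,1,2,3,2,1,2,3,2,2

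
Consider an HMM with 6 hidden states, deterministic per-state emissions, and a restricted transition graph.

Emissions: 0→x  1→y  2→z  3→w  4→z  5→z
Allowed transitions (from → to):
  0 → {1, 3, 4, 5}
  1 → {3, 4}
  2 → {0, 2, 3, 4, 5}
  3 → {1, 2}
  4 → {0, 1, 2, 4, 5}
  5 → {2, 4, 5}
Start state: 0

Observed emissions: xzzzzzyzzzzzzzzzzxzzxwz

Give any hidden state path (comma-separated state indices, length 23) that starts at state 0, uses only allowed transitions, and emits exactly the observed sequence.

0,5,5,4,5,4,1,4,5,5,5,5,2,2,4,4,4,0,4,2,0,3,2

  t0 'x' -> {0}, take 0 (start)
  t1 'z' -> {2,4,5}, take 5 (0->5 ok)
  t2 'z' -> {2,4,5}, take 5 (5->5 ok)
  t3 'z' -> {2,4,5}, take 4 (5->4 ok)
  t4 'z' -> {2,4,5}, take 5 (4->5 ok)
  t5 'z' -> {2,4,5}, take 4 (5->4 ok)
  t6 'y' -> {1}, take 1 (4->1 ok)
  t7 'z' -> {2,4,5}, take 4 (1->4 ok)
  t8 'z' -> {2,4,5}, take 5 (4->5 ok)
  t9 'z' -> {2,4,5}, take 5 (5->5 ok)
  t10 'z' -> {2,4,5}, take 5 (5->5 ok)
  t11 'z' -> {2,4,5}, take 5 (5->5 ok)
  t12 'z' -> {2,4,5}, take 2 (5->2 ok)
  t13 'z' -> {2,4,5}, take 2 (2->2 ok)
  t14 'z' -> {2,4,5}, take 4 (2->4 ok)
  t15 'z' -> {2,4,5}, take 4 (4->4 ok)
  t16 'z' -> {2,4,5}, take 4 (4->4 ok)
  t17 'x' -> {0}, take 0 (4->0 ok)
  t18 'z' -> {2,4,5}, take 4 (0->4 ok)
  t19 'z' -> {2,4,5}, take 2 (4->2 ok)
  t20 'x' -> {0}, take 0 (2->0 ok)
  t21 'w' -> {3}, take 3 (0->3 ok)
  t22 'z' -> {2,4,5}, take 2 (3->2 ok)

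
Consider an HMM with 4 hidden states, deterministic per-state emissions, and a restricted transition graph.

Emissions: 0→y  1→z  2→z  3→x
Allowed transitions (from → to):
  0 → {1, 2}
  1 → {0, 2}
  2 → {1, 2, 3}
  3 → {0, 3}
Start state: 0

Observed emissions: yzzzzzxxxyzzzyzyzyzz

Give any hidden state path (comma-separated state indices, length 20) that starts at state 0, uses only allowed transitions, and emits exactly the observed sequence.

0,2,1,2,2,2,3,3,3,0,1,2,1,0,1,0,1,0,1,2

  t0 'y' -> {0}, take 0 (start)
  t1 'z' -> {1,2}, take 2 (0->2 ok)
  t2 'z' -> {1,2}, take 1 (2->1 ok)
  t3 'z' -> {1,2}, take 2 (1->2 ok)
  t4 'z' -> {1,2}, take 2 (2->2 ok)
  t5 'z' -> {1,2}, take 2 (2->2 ok)
  t6 'x' -> {3}, take 3 (2->3 ok)
  t7 'x' -> {3}, take 3 (3->3 ok)
  t8 'x' -> {3}, take 3 (3->3 ok)
  t9 'y' -> {0}, take 0 (3->0 ok)
  t10 'z' -> {1,2}, take 1 (0->1 ok)
  t11 'z' -> {1,2}, take 2 (1->2 ok)
  t12 'z' -> {1,2}, take 1 (2->1 ok)
  t13 'y' -> {0}, take 0 (1->0 ok)
  t14 'z' -> {1,2}, take 1 (0->1 ok)
  t15 'y' -> {0}, take 0 (1->0 ok)
  t16 'z' -> {1,2}, take 1 (0->1 ok)
  t17 'y' -> {0}, take 0 (1->0 ok)
  t18 'z' -> {1,2}, take 1 (0->1 ok)
  t19 'z' -> {1,2}, take 2 (1->2 ok)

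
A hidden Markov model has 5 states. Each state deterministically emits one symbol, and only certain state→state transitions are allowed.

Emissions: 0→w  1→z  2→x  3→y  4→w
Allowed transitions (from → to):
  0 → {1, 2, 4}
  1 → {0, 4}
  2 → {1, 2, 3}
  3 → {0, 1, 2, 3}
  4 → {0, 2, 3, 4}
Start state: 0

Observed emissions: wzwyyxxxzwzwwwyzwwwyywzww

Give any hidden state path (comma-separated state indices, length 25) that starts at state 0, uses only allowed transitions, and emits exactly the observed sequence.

  [0] w  {0,4}  => 0  start
  [1] z  {1}  => 1  0->1 ok
  [2] w  {0,4}  => 4  1->4 ok
  [3] y  {3}  => 3  4->3 ok
  [4] y  {3}  => 3  3->3 ok
  [5] x  {2}  => 2  3->2 ok
  [6] x  {2}  => 2  2->2 ok
  [7] x  {2}  => 2  2->2 ok
  [8] z  {1}  => 1  2->1 ok
  [9] w  {0,4}  => 0  1->0 ok
  [10] z  {1}  => 1  0->1 ok
  [11] w  {0,4}  => 4  1->4 ok
  [12] w  {0,4}  => 4  4->4 ok
  [13] w  {0,4}  => 4  4->4 ok
  [14] y  {3}  => 3  4->3 ok
  [15] z  {1}  => 1  3->1 ok
  [16] w  {0,4}  => 4  1->4 ok
  [17] w  {0,4}  => 4  4->4 ok
  [18] w  {0,4}  => 4  4->4 ok
  [19] y  {3}  => 3  4->3 ok
  [20] y  {3}  => 3  3->3 ok
  [21] w  {0,4}  => 0  3->0 ok
  [22] z  {1}  => 1  0->1 ok
  [23] w  {0,4}  => 4  1->4 ok
  [24] w  {0,4}  => 0  4->0 ok

0,1,4,3,3,2,2,2,1,0,1,4,4,4,3,1,4,4,4,3,3,0,1,4,0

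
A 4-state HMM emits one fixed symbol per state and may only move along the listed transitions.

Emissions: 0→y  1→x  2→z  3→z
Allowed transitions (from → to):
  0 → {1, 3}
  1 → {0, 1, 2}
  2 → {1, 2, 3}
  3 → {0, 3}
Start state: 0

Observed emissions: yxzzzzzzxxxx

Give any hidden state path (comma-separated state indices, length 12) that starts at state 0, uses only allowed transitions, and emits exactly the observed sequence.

0,1,2,2,2,2,2,2,1,1,1,1

  0: obs=y cand={0} pick 0 [start]
  1: obs=x cand={1} pick 1 [0->1 ok]
  2: obs=z cand={2,3} pick 2 [1->2 ok]
  3: obs=z cand={2,3} pick 2 [2->2 ok]
  4: obs=z cand={2,3} pick 2 [2->2 ok]
  5: obs=z cand={2,3} pick 2 [2->2 ok]
  6: obs=z cand={2,3} pick 2 [2->2 ok]
  7: obs=z cand={2,3} pick 2 [2->2 ok]
  8: obs=x cand={1} pick 1 [2->1 ok]
  9: obs=x cand={1} pick 1 [1->1 ok]
  10: obs=x cand={1} pick 1 [1->1 ok]
  11: obs=x cand={1} pick 1 [1->1 ok]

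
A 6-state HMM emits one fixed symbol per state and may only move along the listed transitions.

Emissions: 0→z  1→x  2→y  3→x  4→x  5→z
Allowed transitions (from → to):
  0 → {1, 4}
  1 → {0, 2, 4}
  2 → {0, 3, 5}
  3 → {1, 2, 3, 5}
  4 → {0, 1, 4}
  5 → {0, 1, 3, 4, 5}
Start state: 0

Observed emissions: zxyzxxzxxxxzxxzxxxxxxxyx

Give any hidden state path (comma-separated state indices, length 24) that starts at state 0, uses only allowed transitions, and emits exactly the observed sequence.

  0: obs=z cand={0,5} pick 0 [start]
  1: obs=x cand={1,3,4} pick 1 [0->1 ok]
  2: obs=y cand={2} pick 2 [1->2 ok]
  3: obs=z cand={0,5} pick 5 [2->5 ok]
  4: obs=x cand={1,3,4} pick 1 [5->1 ok]
  5: obs=x cand={1,3,4} pick 4 [1->4 ok]
  6: obs=z cand={0,5} pick 0 [4->0 ok]
  7: obs=x cand={1,3,4} pick 4 [0->4 ok]
  8: obs=x cand={1,3,4} pick 1 [4->1 ok]
  9: obs=x cand={1,3,4} pick 4 [1->4 ok]
  10: obs=x cand={1,3,4} pick 1 [4->1 ok]
  11: obs=z cand={0,5} pick 0 [1->0 ok]
  12: obs=x cand={1,3,4} pick 1 [0->1 ok]
  13: obs=x cand={1,3,4} pick 4 [1->4 ok]
  14: obs=z cand={0,5} pick 0 [4->0 ok]
  15: obs=x cand={1,3,4} pick 4 [0->4 ok]
  16: obs=x cand={1,3,4} pick 4 [4->4 ok]
  17: obs=x cand={1,3,4} pick 1 [4->1 ok]
  18: obs=x cand={1,3,4} pick 4 [1->4 ok]
  19: obs=x cand={1,3,4} pick 4 [4->4 ok]
  20: obs=x cand={1,3,4} pick 4 [4->4 ok]
  21: obs=x cand={1,3,4} pick 1 [4->1 ok]
  22: obs=y cand={2} pick 2 [1->2 ok]
  23: obs=x cand={1,3,4} pick 3 [2->3 ok]

0,1,2,5,1,4,0,4,1,4,1,0,1,4,0,4,4,1,4,4,4,1,2,3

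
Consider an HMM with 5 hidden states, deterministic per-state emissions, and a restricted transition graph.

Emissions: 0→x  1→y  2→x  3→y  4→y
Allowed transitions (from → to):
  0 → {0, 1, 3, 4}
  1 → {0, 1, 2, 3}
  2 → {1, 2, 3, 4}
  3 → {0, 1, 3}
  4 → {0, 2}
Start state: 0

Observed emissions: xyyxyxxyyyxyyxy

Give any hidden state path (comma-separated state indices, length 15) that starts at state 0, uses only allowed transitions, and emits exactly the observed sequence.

  0: obs=x cand={0,2} pick 0 [start]
  1: obs=y cand={1,3,4} pick 3 [0->3 ok]
  2: obs=y cand={1,3,4} pick 3 [3->3 ok]
  3: obs=x cand={0,2} pick 0 [3->0 ok]
  4: obs=y cand={1,3,4} pick 4 [0->4 ok]
  5: obs=x cand={0,2} pick 2 [4->2 ok]
  6: obs=x cand={0,2} pick 2 [2->2 ok]
  7: obs=y cand={1,3,4} pick 3 [2->3 ok]
  8: obs=y cand={1,3,4} pick 1 [3->1 ok]
  9: obs=y cand={1,3,4} pick 1 [1->1 ok]
  10: obs=x cand={0,2} pick 0 [1->0 ok]
  11: obs=y cand={1,3,4} pick 3 [0->3 ok]
  12: obs=y cand={1,3,4} pick 1 [3->1 ok]
  13: obs=x cand={0,2} pick 0 [1->0 ok]
  14: obs=y cand={1,3,4} pick 1 [0->1 ok]

0,3,3,0,4,2,2,3,1,1,0,3,1,0,1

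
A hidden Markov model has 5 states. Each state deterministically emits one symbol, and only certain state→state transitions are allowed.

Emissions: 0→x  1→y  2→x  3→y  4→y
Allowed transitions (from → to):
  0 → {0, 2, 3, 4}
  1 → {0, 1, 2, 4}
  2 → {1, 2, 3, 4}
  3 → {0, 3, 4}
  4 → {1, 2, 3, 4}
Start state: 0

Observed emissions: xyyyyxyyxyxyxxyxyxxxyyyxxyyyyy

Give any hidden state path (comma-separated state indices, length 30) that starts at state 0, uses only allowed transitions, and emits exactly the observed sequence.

  0: obs=x cand={0,2} pick 0 [start]
  1: obs=y cand={1,3,4} pick 4 [0->4 ok]
  2: obs=y cand={1,3,4} pick 4 [4->4 ok]
  3: obs=y cand={1,3,4} pick 4 [4->4 ok]
  4: obs=y cand={1,3,4} pick 4 [4->4 ok]
  5: obs=x cand={0,2} pick 2 [4->2 ok]
  6: obs=y cand={1,3,4} pick 3 [2->3 ok]
  7: obs=y cand={1,3,4} pick 4 [3->4 ok]
  8: obs=x cand={0,2} pick 2 [4->2 ok]
  9: obs=y cand={1,3,4} pick 1 [2->1 ok]
  10: obs=x cand={0,2} pick 2 [1->2 ok]
  11: obs=y cand={1,3,4} pick 3 [2->3 ok]
  12: obs=x cand={0,2} pick 0 [3->0 ok]
  13: obs=x cand={0,2} pick 2 [0->2 ok]
  14: obs=y cand={1,3,4} pick 1 [2->1 ok]
  15: obs=x cand={0,2} pick 2 [1->2 ok]
  16: obs=y cand={1,3,4} pick 3 [2->3 ok]
  17: obs=x cand={0,2} pick 0 [3->0 ok]
  18: obs=x cand={0,2} pick 0 [0->0 ok]
  19: obs=x cand={0,2} pick 2 [0->2 ok]
  20: obs=y cand={1,3,4} pick 3 [2->3 ok]
  21: obs=y cand={1,3,4} pick 4 [3->4 ok]
  22: obs=y cand={1,3,4} pick 3 [4->3 ok]
  23: obs=x cand={0,2} pick 0 [3->0 ok]
  24: obs=x cand={0,2} pick 0 [0->0 ok]
  25: obs=y cand={1,3,4} pick 3 [0->3 ok]
  26: obs=y cand={1,3,4} pick 3 [3->3 ok]
  27: obs=y cand={1,3,4} pick 4 [3->4 ok]
  28: obs=y cand={1,3,4} pick 3 [4->3 ok]
  29: obs=y cand={1,3,4} pick 3 [3->3 ok]

0,4,4,4,4,2,3,4,2,1,2,3,0,2,1,2,3,0,0,2,3,4,3,0,0,3,3,4,3,3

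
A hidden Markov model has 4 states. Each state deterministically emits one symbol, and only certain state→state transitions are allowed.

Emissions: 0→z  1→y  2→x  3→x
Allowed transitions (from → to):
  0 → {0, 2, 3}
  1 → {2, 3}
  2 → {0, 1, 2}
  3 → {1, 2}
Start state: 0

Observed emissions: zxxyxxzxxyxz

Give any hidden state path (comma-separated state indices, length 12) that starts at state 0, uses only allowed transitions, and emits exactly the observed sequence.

0,3,2,1,2,2,0,2,2,1,2,0

  [0] z  {0}  => 0  start
  [1] x  {2,3}  => 3  0->3 ok
  [2] x  {2,3}  => 2  3->2 ok
  [3] y  {1}  => 1  2->1 ok
  [4] x  {2,3}  => 2  1->2 ok
  [5] x  {2,3}  => 2  2->2 ok
  [6] z  {0}  => 0  2->0 ok
  [7] x  {2,3}  => 2  0->2 ok
  [8] x  {2,3}  => 2  2->2 ok
  [9] y  {1}  => 1  2->1 ok
  [10] x  {2,3}  => 2  1->2 ok
  [11] z  {0}  => 0  2->0 ok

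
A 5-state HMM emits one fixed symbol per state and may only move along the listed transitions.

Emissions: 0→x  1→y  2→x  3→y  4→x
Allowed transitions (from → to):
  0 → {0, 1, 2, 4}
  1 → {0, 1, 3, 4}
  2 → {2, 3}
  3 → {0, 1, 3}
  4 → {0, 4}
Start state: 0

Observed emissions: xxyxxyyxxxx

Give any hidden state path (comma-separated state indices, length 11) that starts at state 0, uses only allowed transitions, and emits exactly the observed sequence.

0,2,3,0,2,3,3,0,0,4,0

  [0] x  {0,2,4}  => 0  start
  [1] x  {0,2,4}  => 2  0->2 ok
  [2] y  {1,3}  => 3  2->3 ok
  [3] x  {0,2,4}  => 0  3->0 ok
  [4] x  {0,2,4}  => 2  0->2 ok
  [5] y  {1,3}  => 3  2->3 ok
  [6] y  {1,3}  => 3  3->3 ok
  [7] x  {0,2,4}  => 0  3->0 ok
  [8] x  {0,2,4}  => 0  0->0 ok
  [9] x  {0,2,4}  => 4  0->4 ok
  [10] x  {0,2,4}  => 0  4->0 ok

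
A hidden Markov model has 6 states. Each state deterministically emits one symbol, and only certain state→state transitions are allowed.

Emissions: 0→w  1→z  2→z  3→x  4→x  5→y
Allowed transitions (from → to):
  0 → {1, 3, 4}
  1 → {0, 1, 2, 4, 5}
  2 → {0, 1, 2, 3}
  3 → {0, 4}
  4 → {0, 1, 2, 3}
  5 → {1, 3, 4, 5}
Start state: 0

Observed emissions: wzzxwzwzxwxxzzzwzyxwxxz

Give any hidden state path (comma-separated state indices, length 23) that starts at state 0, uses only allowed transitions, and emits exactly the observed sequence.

0,1,2,3,0,1,0,1,4,0,3,4,1,1,2,0,1,5,3,0,3,4,1

  [0] w  {0}  => 0  start
  [1] z  {1,2}  => 1  0->1 ok
  [2] z  {1,2}  => 2  1->2 ok
  [3] x  {3,4}  => 3  2->3 ok
  [4] w  {0}  => 0  3->0 ok
  [5] z  {1,2}  => 1  0->1 ok
  [6] w  {0}  => 0  1->0 ok
  [7] z  {1,2}  => 1  0->1 ok
  [8] x  {3,4}  => 4  1->4 ok
  [9] w  {0}  => 0  4->0 ok
  [10] x  {3,4}  => 3  0->3 ok
  [11] x  {3,4}  => 4  3->4 ok
  [12] z  {1,2}  => 1  4->1 ok
  [13] z  {1,2}  => 1  1->1 ok
  [14] z  {1,2}  => 2  1->2 ok
  [15] w  {0}  => 0  2->0 ok
  [16] z  {1,2}  => 1  0->1 ok
  [17] y  {5}  => 5  1->5 ok
  [18] x  {3,4}  => 3  5->3 ok
  [19] w  {0}  => 0  3->0 ok
  [20] x  {3,4}  => 3  0->3 ok
  [21] x  {3,4}  => 4  3->4 ok
  [22] z  {1,2}  => 1  4->1 ok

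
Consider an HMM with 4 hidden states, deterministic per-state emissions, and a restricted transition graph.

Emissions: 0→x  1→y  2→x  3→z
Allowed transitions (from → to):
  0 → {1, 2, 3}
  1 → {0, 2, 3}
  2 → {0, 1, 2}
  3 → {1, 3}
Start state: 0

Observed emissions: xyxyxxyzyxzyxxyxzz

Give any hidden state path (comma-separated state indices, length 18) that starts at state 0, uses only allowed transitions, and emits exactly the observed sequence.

  pos 0: x in {0,2}, choose 0; start
  pos 1: y in {1}, choose 1; 0->1 ok
  pos 2: x in {0,2}, choose 0; 1->0 ok
  pos 3: y in {1}, choose 1; 0->1 ok
  pos 4: x in {0,2}, choose 0; 1->0 ok
  pos 5: x in {0,2}, choose 2; 0->2 ok
  pos 6: y in {1}, choose 1; 2->1 ok
  pos 7: z in {3}, choose 3; 1->3 ok
  pos 8: y in {1}, choose 1; 3->1 ok
  pos 9: x in {0,2}, choose 0; 1->0 ok
  pos 10: z in {3}, choose 3; 0->3 ok
  pos 11: y in {1}, choose 1; 3->1 ok
  pos 12: x in {0,2}, choose 2; 1->2 ok
  pos 13: x in {0,2}, choose 0; 2->0 ok
  pos 14: y in {1}, choose 1; 0->1 ok
  pos 15: x in {0,2}, choose 0; 1->0 ok
  pos 16: z in {3}, choose 3; 0->3 ok
  pos 17: z in {3}, choose 3; 3->3 ok

0,1,0,1,0,2,1,3,1,0,3,1,2,0,1,0,3,3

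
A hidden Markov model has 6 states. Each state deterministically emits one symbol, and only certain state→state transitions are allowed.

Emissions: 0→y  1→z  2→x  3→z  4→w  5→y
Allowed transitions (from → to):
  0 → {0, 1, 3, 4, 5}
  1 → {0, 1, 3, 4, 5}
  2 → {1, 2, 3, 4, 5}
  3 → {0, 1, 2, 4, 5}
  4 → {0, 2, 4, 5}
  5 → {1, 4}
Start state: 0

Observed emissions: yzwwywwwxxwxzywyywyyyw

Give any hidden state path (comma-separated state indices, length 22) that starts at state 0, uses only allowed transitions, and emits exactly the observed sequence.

0,3,4,4,5,4,4,4,2,2,4,2,1,0,4,0,5,4,0,0,5,4

  t0 'y' -> {0,5}, take 0 (start)
  t1 'z' -> {1,3}, take 3 (0->3 ok)
  t2 'w' -> {4}, take 4 (3->4 ok)
  t3 'w' -> {4}, take 4 (4->4 ok)
  t4 'y' -> {0,5}, take 5 (4->5 ok)
  t5 'w' -> {4}, take 4 (5->4 ok)
  t6 'w' -> {4}, take 4 (4->4 ok)
  t7 'w' -> {4}, take 4 (4->4 ok)
  t8 'x' -> {2}, take 2 (4->2 ok)
  t9 'x' -> {2}, take 2 (2->2 ok)
  t10 'w' -> {4}, take 4 (2->4 ok)
  t11 'x' -> {2}, take 2 (4->2 ok)
  t12 'z' -> {1,3}, take 1 (2->1 ok)
  t13 'y' -> {0,5}, take 0 (1->0 ok)
  t14 'w' -> {4}, take 4 (0->4 ok)
  t15 'y' -> {0,5}, take 0 (4->0 ok)
  t16 'y' -> {0,5}, take 5 (0->5 ok)
  t17 'w' -> {4}, take 4 (5->4 ok)
  t18 'y' -> {0,5}, take 0 (4->0 ok)
  t19 'y' -> {0,5}, take 0 (0->0 ok)
  t20 'y' -> {0,5}, take 5 (0->5 ok)
  t21 'w' -> {4}, take 4 (5->4 ok)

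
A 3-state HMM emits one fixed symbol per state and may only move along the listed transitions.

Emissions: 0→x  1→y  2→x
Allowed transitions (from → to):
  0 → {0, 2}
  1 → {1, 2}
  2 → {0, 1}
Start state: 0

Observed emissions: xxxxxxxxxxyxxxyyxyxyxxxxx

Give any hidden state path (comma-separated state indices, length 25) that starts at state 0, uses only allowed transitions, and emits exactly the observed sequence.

  [0] x  {0,2}  => 0  start
  [1] x  {0,2}  => 0  0->0 ok
  [2] x  {0,2}  => 0  0->0 ok
  [3] x  {0,2}  => 0  0->0 ok
  [4] x  {0,2}  => 2  0->2 ok
  [5] x  {0,2}  => 0  2->0 ok
  [6] x  {0,2}  => 2  0->2 ok
  [7] x  {0,2}  => 0  2->0 ok
  [8] x  {0,2}  => 0  0->0 ok
  [9] x  {0,2}  => 2  0->2 ok
  [10] y  {1}  => 1  2->1 ok
  [11] x  {0,2}  => 2  1->2 ok
  [12] x  {0,2}  => 0  2->0 ok
  [13] x  {0,2}  => 2  0->2 ok
  [14] y  {1}  => 1  2->1 ok
  [15] y  {1}  => 1  1->1 ok
  [16] x  {0,2}  => 2  1->2 ok
  [17] y  {1}  => 1  2->1 ok
  [18] x  {0,2}  => 2  1->2 ok
  [19] y  {1}  => 1  2->1 ok
  [20] x  {0,2}  => 2  1->2 ok
  [21] x  {0,2}  => 0  2->0 ok
  [22] x  {0,2}  => 0  0->0 ok
  [23] x  {0,2}  => 2  0->2 ok
  [24] x  {0,2}  => 0  2->0 ok

0,0,0,0,2,0,2,0,0,2,1,2,0,2,1,1,2,1,2,1,2,0,0,2,0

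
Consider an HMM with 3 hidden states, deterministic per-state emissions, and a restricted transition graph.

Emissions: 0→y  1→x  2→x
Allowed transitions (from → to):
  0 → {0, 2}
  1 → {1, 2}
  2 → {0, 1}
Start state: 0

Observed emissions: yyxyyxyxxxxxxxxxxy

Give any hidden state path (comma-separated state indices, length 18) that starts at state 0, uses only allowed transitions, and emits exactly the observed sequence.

  pos 0: y in {0}, choose 0; start
  pos 1: y in {0}, choose 0; 0->0 ok
  pos 2: x in {1,2}, choose 2; 0->2 ok
  pos 3: y in {0}, choose 0; 2->0 ok
  pos 4: y in {0}, choose 0; 0->0 ok
  pos 5: x in {1,2}, choose 2; 0->2 ok
  pos 6: y in {0}, choose 0; 2->0 ok
  pos 7: x in {1,2}, choose 2; 0->2 ok
  pos 8: x in {1,2}, choose 1; 2->1 ok
  pos 9: x in {1,2}, choose 1; 1->1 ok
  pos 10: x in {1,2}, choose 1; 1->1 ok
  pos 11: x in {1,2}, choose 2; 1->2 ok
  pos 12: x in {1,2}, choose 1; 2->1 ok
  pos 13: x in {1,2}, choose 1; 1->1 ok
  pos 14: x in {1,2}, choose 2; 1->2 ok
  pos 15: x in {1,2}, choose 1; 2->1 ok
  pos 16: x in {1,2}, choose 2; 1->2 ok
  pos 17: y in {0}, choose 0; 2->0 ok

0,0,2,0,0,2,0,2,1,1,1,2,1,1,2,1,2,0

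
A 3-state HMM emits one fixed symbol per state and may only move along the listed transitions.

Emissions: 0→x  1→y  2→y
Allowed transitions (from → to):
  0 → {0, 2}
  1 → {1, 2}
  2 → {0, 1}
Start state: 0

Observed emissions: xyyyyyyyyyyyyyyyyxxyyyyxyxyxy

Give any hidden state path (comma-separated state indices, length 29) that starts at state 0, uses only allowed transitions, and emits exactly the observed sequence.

0,2,1,1,2,1,1,2,1,2,1,1,2,1,2,1,2,0,0,2,1,1,2,0,2,0,2,0,2

  [0] x  {0}  => 0  start
  [1] y  {1,2}  => 2  0->2 ok
  [2] y  {1,2}  => 1  2->1 ok
  [3] y  {1,2}  => 1  1->1 ok
  [4] y  {1,2}  => 2  1->2 ok
  [5] y  {1,2}  => 1  2->1 ok
  [6] y  {1,2}  => 1  1->1 ok
  [7] y  {1,2}  => 2  1->2 ok
  [8] y  {1,2}  => 1  2->1 ok
  [9] y  {1,2}  => 2  1->2 ok
  [10] y  {1,2}  => 1  2->1 ok
  [11] y  {1,2}  => 1  1->1 ok
  [12] y  {1,2}  => 2  1->2 ok
  [13] y  {1,2}  => 1  2->1 ok
  [14] y  {1,2}  => 2  1->2 ok
  [15] y  {1,2}  => 1  2->1 ok
  [16] y  {1,2}  => 2  1->2 ok
  [17] x  {0}  => 0  2->0 ok
  [18] x  {0}  => 0  0->0 ok
  [19] y  {1,2}  => 2  0->2 ok
  [20] y  {1,2}  => 1  2->1 ok
  [21] y  {1,2}  => 1  1->1 ok
  [22] y  {1,2}  => 2  1->2 ok
  [23] x  {0}  => 0  2->0 ok
  [24] y  {1,2}  => 2  0->2 ok
  [25] x  {0}  => 0  2->0 ok
  [26] y  {1,2}  => 2  0->2 ok
  [27] x  {0}  => 0  2->0 ok
  [28] y  {1,2}  => 2  0->2 ok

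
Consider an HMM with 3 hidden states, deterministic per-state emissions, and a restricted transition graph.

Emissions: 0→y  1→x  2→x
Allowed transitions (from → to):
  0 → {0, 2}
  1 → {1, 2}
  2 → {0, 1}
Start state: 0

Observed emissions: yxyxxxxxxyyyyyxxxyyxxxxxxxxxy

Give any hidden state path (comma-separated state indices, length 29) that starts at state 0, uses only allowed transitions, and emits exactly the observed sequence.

  [0] y  {0}  => 0  start
  [1] x  {1,2}  => 2  0->2 ok
  [2] y  {0}  => 0  2->0 ok
  [3] x  {1,2}  => 2  0->2 ok
  [4] x  {1,2}  => 1  2->1 ok
  [5] x  {1,2}  => 2  1->2 ok
  [6] x  {1,2}  => 1  2->1 ok
  [7] x  {1,2}  => 1  1->1 ok
  [8] x  {1,2}  => 2  1->2 ok
  [9] y  {0}  => 0  2->0 ok
  [10] y  {0}  => 0  0->0 ok
  [11] y  {0}  => 0  0->0 ok
  [12] y  {0}  => 0  0->0 ok
  [13] y  {0}  => 0  0->0 ok
  [14] x  {1,2}  => 2  0->2 ok
  [15] x  {1,2}  => 1  2->1 ok
  [16] x  {1,2}  => 2  1->2 ok
  [17] y  {0}  => 0  2->0 ok
  [18] y  {0}  => 0  0->0 ok
  [19] x  {1,2}  => 2  0->2 ok
  [20] x  {1,2}  => 1  2->1 ok
  [21] x  {1,2}  => 1  1->1 ok
  [22] x  {1,2}  => 1  1->1 ok
  [23] x  {1,2}  => 1  1->1 ok
  [24] x  {1,2}  => 2  1->2 ok
  [25] x  {1,2}  => 1  2->1 ok
  [26] x  {1,2}  => 1  1->1 ok
  [27] x  {1,2}  => 2  1->2 ok
  [28] y  {0}  => 0  2->0 ok

0,2,0,2,1,2,1,1,2,0,0,0,0,0,2,1,2,0,0,2,1,1,1,1,2,1,1,2,0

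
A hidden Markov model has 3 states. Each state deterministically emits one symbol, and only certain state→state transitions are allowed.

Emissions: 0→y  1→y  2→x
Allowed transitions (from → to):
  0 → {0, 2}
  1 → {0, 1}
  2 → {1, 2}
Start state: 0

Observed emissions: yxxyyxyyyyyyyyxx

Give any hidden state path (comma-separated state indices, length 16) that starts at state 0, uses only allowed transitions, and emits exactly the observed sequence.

  0: obs=y cand={0,1} pick 0 [start]
  1: obs=x cand={2} pick 2 [0->2 ok]
  2: obs=x cand={2} pick 2 [2->2 ok]
  3: obs=y cand={0,1} pick 1 [2->1 ok]
  4: obs=y cand={0,1} pick 0 [1->0 ok]
  5: obs=x cand={2} pick 2 [0->2 ok]
  6: obs=y cand={0,1} pick 1 [2->1 ok]
  7: obs=y cand={0,1} pick 1 [1->1 ok]
  8: obs=y cand={0,1} pick 1 [1->1 ok]
  9: obs=y cand={0,1} pick 1 [1->1 ok]
  10: obs=y cand={0,1} pick 1 [1->1 ok]
  11: obs=y cand={0,1} pick 1 [1->1 ok]
  12: obs=y cand={0,1} pick 1 [1->1 ok]
  13: obs=y cand={0,1} pick 0 [1->0 ok]
  14: obs=x cand={2} pick 2 [0->2 ok]
  15: obs=x cand={2} pick 2 [2->2 ok]

0,2,2,1,0,2,1,1,1,1,1,1,1,0,2,2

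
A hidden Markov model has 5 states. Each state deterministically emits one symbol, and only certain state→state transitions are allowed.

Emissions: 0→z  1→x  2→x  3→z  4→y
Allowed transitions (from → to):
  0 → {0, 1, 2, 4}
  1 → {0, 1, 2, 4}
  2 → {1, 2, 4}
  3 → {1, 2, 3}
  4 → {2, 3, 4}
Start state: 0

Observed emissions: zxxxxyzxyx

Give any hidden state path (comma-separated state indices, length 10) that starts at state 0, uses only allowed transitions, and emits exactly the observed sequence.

  t0 'z' -> {0,3}, take 0 (start)
  t1 'x' -> {1,2}, take 1 (0->1 ok)
  t2 'x' -> {1,2}, take 1 (1->1 ok)
  t3 'x' -> {1,2}, take 2 (1->2 ok)
  t4 'x' -> {1,2}, take 2 (2->2 ok)
  t5 'y' -> {4}, take 4 (2->4 ok)
  t6 'z' -> {0,3}, take 3 (4->3 ok)
  t7 'x' -> {1,2}, take 1 (3->1 ok)
  t8 'y' -> {4}, take 4 (1->4 ok)
  t9 'x' -> {1,2}, take 2 (4->2 ok)

0,1,1,2,2,4,3,1,4,2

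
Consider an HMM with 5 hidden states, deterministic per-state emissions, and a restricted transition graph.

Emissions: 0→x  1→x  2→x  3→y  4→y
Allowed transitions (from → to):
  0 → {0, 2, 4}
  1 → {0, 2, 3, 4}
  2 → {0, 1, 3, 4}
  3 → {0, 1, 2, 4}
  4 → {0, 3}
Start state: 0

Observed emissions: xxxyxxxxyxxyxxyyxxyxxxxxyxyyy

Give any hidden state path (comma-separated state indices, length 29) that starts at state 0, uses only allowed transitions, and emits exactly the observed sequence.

0,0,2,4,0,0,2,0,4,0,2,3,2,1,4,3,1,2,4,0,2,1,2,1,3,1,3,4,3

  t0 'x' -> {0,1,2}, take 0 (start)
  t1 'x' -> {0,1,2}, take 0 (0->0 ok)
  t2 'x' -> {0,1,2}, take 2 (0->2 ok)
  t3 'y' -> {3,4}, take 4 (2->4 ok)
  t4 'x' -> {0,1,2}, take 0 (4->0 ok)
  t5 'x' -> {0,1,2}, take 0 (0->0 ok)
  t6 'x' -> {0,1,2}, take 2 (0->2 ok)
  t7 'x' -> {0,1,2}, take 0 (2->0 ok)
  t8 'y' -> {3,4}, take 4 (0->4 ok)
  t9 'x' -> {0,1,2}, take 0 (4->0 ok)
  t10 'x' -> {0,1,2}, take 2 (0->2 ok)
  t11 'y' -> {3,4}, take 3 (2->3 ok)
  t12 'x' -> {0,1,2}, take 2 (3->2 ok)
  t13 'x' -> {0,1,2}, take 1 (2->1 ok)
  t14 'y' -> {3,4}, take 4 (1->4 ok)
  t15 'y' -> {3,4}, take 3 (4->3 ok)
  t16 'x' -> {0,1,2}, take 1 (3->1 ok)
  t17 'x' -> {0,1,2}, take 2 (1->2 ok)
  t18 'y' -> {3,4}, take 4 (2->4 ok)
  t19 'x' -> {0,1,2}, take 0 (4->0 ok)
  t20 'x' -> {0,1,2}, take 2 (0->2 ok)
  t21 'x' -> {0,1,2}, take 1 (2->1 ok)
  t22 'x' -> {0,1,2}, take 2 (1->2 ok)
  t23 'x' -> {0,1,2}, take 1 (2->1 ok)
  t24 'y' -> {3,4}, take 3 (1->3 ok)
  t25 'x' -> {0,1,2}, take 1 (3->1 ok)
  t26 'y' -> {3,4}, take 3 (1->3 ok)
  t27 'y' -> {3,4}, take 4 (3->4 ok)
  t28 'y' -> {3,4}, take 3 (4->3 ok)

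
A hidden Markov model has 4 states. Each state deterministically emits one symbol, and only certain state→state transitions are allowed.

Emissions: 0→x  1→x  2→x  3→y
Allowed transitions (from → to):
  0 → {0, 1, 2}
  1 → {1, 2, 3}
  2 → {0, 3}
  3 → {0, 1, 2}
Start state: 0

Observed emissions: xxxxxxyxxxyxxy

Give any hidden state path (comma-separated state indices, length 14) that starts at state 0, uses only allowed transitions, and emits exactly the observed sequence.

0,0,0,2,0,2,3,0,0,2,3,1,1,3

  [0] x  {0,1,2}  => 0  start
  [1] x  {0,1,2}  => 0  0->0 ok
  [2] x  {0,1,2}  => 0  0->0 ok
  [3] x  {0,1,2}  => 2  0->2 ok
  [4] x  {0,1,2}  => 0  2->0 ok
  [5] x  {0,1,2}  => 2  0->2 ok
  [6] y  {3}  => 3  2->3 ok
  [7] x  {0,1,2}  => 0  3->0 ok
  [8] x  {0,1,2}  => 0  0->0 ok
  [9] x  {0,1,2}  => 2  0->2 ok
  [10] y  {3}  => 3  2->3 ok
  [11] x  {0,1,2}  => 1  3->1 ok
  [12] x  {0,1,2}  => 1  1->1 ok
  [13] y  {3}  => 3  1->3 ok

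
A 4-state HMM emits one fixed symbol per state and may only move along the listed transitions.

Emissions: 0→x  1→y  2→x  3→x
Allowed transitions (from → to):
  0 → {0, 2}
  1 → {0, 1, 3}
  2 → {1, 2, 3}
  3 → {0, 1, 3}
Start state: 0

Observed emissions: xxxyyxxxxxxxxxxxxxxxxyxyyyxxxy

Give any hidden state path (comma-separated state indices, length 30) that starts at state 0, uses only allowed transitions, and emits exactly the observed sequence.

  pos 0: x in {0,2,3}, choose 0; start
  pos 1: x in {0,2,3}, choose 0; 0->0 ok
  pos 2: x in {0,2,3}, choose 2; 0->2 ok
  pos 3: y in {1}, choose 1; 2->1 ok
  pos 4: y in {1}, choose 1; 1->1 ok
  pos 5: x in {0,2,3}, choose 0; 1->0 ok
  pos 6: x in {0,2,3}, choose 0; 0->0 ok
  pos 7: x in {0,2,3}, choose 0; 0->0 ok
  pos 8: x in {0,2,3}, choose 0; 0->0 ok
  pos 9: x in {0,2,3}, choose 2; 0->2 ok
  pos 10: x in {0,2,3}, choose 3; 2->3 ok
  pos 11: x in {0,2,3}, choose 0; 3->0 ok
  pos 12: x in {0,2,3}, choose 2; 0->2 ok
  pos 13: x in {0,2,3}, choose 3; 2->3 ok
  pos 14: x in {0,2,3}, choose 0; 3->0 ok
  pos 15: x in {0,2,3}, choose 0; 0->0 ok
  pos 16: x in {0,2,3}, choose 0; 0->0 ok
  pos 17: x in {0,2,3}, choose 0; 0->0 ok
  pos 18: x in {0,2,3}, choose 0; 0->0 ok
  pos 19: x in {0,2,3}, choose 2; 0->2 ok
  pos 20: x in {0,2,3}, choose 2; 2->2 ok
  pos 21: y in {1}, choose 1; 2->1 ok
  pos 22: x in {0,2,3}, choose 3; 1->3 ok
  pos 23: y in {1}, choose 1; 3->1 ok
  pos 24: y in {1}, choose 1; 1->1 ok
  pos 25: y in {1}, choose 1; 1->1 ok
  pos 26: x in {0,2,3}, choose 0; 1->0 ok
  pos 27: x in {0,2,3}, choose 0; 0->0 ok
  pos 28: x in {0,2,3}, choose 2; 0->2 ok
  pos 29: y in {1}, choose 1; 2->1 ok

0,0,2,1,1,0,0,0,0,2,3,0,2,3,0,0,0,0,0,2,2,1,3,1,1,1,0,0,2,1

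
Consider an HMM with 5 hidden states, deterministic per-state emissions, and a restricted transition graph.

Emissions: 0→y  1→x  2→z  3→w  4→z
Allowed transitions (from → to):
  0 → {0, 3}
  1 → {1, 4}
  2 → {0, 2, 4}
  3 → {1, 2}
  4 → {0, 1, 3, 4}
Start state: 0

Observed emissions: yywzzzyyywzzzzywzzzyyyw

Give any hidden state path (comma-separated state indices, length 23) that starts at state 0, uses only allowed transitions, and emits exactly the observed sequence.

  t0 'y' -> {0}, take 0 (start)
  t1 'y' -> {0}, take 0 (0->0 ok)
  t2 'w' -> {3}, take 3 (0->3 ok)
  t3 'z' -> {2,4}, take 2 (3->2 ok)
  t4 'z' -> {2,4}, take 2 (2->2 ok)
  t5 'z' -> {2,4}, take 4 (2->4 ok)
  t6 'y' -> {0}, take 0 (4->0 ok)
  t7 'y' -> {0}, take 0 (0->0 ok)
  t8 'y' -> {0}, take 0 (0->0 ok)
  t9 'w' -> {3}, take 3 (0->3 ok)
  t10 'z' -> {2,4}, take 2 (3->2 ok)
  t11 'z' -> {2,4}, take 2 (2->2 ok)
  t12 'z' -> {2,4}, take 2 (2->2 ok)
  t13 'z' -> {2,4}, take 2 (2->2 ok)
  t14 'y' -> {0}, take 0 (2->0 ok)
  t15 'w' -> {3}, take 3 (0->3 ok)
  t16 'z' -> {2,4}, take 2 (3->2 ok)
  t17 'z' -> {2,4}, take 2 (2->2 ok)
  t18 'z' -> {2,4}, take 4 (2->4 ok)
  t19 'y' -> {0}, take 0 (4->0 ok)
  t20 'y' -> {0}, take 0 (0->0 ok)
  t21 'y' -> {0}, take 0 (0->0 ok)
  t22 'w' -> {3}, take 3 (0->3 ok)

0,0,3,2,2,4,0,0,0,3,2,2,2,2,0,3,2,2,4,0,0,0,3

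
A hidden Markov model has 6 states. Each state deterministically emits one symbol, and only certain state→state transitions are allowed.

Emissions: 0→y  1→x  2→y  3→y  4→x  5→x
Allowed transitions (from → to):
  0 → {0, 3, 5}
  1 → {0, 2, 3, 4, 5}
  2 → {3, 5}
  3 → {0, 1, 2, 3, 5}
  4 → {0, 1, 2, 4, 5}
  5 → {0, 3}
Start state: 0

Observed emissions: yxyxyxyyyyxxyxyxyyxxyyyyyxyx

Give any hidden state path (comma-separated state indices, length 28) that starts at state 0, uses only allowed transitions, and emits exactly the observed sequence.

0,5,0,5,3,5,0,3,2,3,1,5,0,5,0,5,0,3,1,5,3,2,3,0,0,5,0,5

  [0] y  {0,2,3}  => 0  start
  [1] x  {1,4,5}  => 5  0->5 ok
  [2] y  {0,2,3}  => 0  5->0 ok
  [3] x  {1,4,5}  => 5  0->5 ok
  [4] y  {0,2,3}  => 3  5->3 ok
  [5] x  {1,4,5}  => 5  3->5 ok
  [6] y  {0,2,3}  => 0  5->0 ok
  [7] y  {0,2,3}  => 3  0->3 ok
  [8] y  {0,2,3}  => 2  3->2 ok
  [9] y  {0,2,3}  => 3  2->3 ok
  [10] x  {1,4,5}  => 1  3->1 ok
  [11] x  {1,4,5}  => 5  1->5 ok
  [12] y  {0,2,3}  => 0  5->0 ok
  [13] x  {1,4,5}  => 5  0->5 ok
  [14] y  {0,2,3}  => 0  5->0 ok
  [15] x  {1,4,5}  => 5  0->5 ok
  [16] y  {0,2,3}  => 0  5->0 ok
  [17] y  {0,2,3}  => 3  0->3 ok
  [18] x  {1,4,5}  => 1  3->1 ok
  [19] x  {1,4,5}  => 5  1->5 ok
  [20] y  {0,2,3}  => 3  5->3 ok
  [21] y  {0,2,3}  => 2  3->2 ok
  [22] y  {0,2,3}  => 3  2->3 ok
  [23] y  {0,2,3}  => 0  3->0 ok
  [24] y  {0,2,3}  => 0  0->0 ok
  [25] x  {1,4,5}  => 5  0->5 ok
  [26] y  {0,2,3}  => 0  5->0 ok
  [27] x  {1,4,5}  => 5  0->5 ok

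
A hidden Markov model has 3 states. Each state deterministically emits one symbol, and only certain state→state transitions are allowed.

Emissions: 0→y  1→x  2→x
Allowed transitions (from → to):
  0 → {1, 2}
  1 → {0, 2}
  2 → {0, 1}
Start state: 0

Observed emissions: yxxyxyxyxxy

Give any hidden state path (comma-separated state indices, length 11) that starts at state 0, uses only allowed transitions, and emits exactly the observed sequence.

  pos 0: y in {0}, choose 0; start
  pos 1: x in {1,2}, choose 1; 0->1 ok
  pos 2: x in {1,2}, choose 2; 1->2 ok
  pos 3: y in {0}, choose 0; 2->0 ok
  pos 4: x in {1,2}, choose 1; 0->1 ok
  pos 5: y in {0}, choose 0; 1->0 ok
  pos 6: x in {1,2}, choose 2; 0->2 ok
  pos 7: y in {0}, choose 0; 2->0 ok
  pos 8: x in {1,2}, choose 1; 0->1 ok
  pos 9: x in {1,2}, choose 2; 1->2 ok
  pos 10: y in {0}, choose 0; 2->0 ok

0,1,2,0,1,0,2,0,1,2,0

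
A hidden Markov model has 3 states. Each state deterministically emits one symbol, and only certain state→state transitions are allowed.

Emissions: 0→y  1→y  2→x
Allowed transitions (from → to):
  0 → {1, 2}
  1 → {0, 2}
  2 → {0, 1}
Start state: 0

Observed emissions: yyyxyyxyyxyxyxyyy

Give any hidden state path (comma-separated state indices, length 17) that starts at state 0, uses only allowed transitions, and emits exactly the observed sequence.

  0: obs=y cand={0,1} pick 0 [start]
  1: obs=y cand={0,1} pick 1 [0->1 ok]
  2: obs=y cand={0,1} pick 0 [1->0 ok]
  3: obs=x cand={2} pick 2 [0->2 ok]
  4: obs=y cand={0,1} pick 0 [2->0 ok]
  5: obs=y cand={0,1} pick 1 [0->1 ok]
  6: obs=x cand={2} pick 2 [1->2 ok]
  7: obs=y cand={0,1} pick 1 [2->1 ok]
  8: obs=y cand={0,1} pick 0 [1->0 ok]
  9: obs=x cand={2} pick 2 [0->2 ok]
  10: obs=y cand={0,1} pick 1 [2->1 ok]
  11: obs=x cand={2} pick 2 [1->2 ok]
  12: obs=y cand={0,1} pick 0 [2->0 ok]
  13: obs=x cand={2} pick 2 [0->2 ok]
  14: obs=y cand={0,1} pick 1 [2->1 ok]
  15: obs=y cand={0,1} pick 0 [1->0 ok]
  16: obs=y cand={0,1} pick 1 [0->1 ok]

0,1,0,2,0,1,2,1,0,2,1,2,0,2,1,0,1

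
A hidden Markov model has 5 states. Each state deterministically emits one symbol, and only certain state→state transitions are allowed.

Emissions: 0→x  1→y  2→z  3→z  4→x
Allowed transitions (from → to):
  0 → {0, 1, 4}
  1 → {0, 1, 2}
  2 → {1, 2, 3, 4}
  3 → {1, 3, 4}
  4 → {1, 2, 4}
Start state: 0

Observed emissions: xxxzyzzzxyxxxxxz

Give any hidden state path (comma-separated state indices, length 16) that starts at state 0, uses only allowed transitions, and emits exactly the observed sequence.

0,0,4,2,1,2,2,2,4,1,0,4,4,4,4,2

  t0 'x' -> {0,4}, take 0 (start)
  t1 'x' -> {0,4}, take 0 (0->0 ok)
  t2 'x' -> {0,4}, take 4 (0->4 ok)
  t3 'z' -> {2,3}, take 2 (4->2 ok)
  t4 'y' -> {1}, take 1 (2->1 ok)
  t5 'z' -> {2,3}, take 2 (1->2 ok)
  t6 'z' -> {2,3}, take 2 (2->2 ok)
  t7 'z' -> {2,3}, take 2 (2->2 ok)
  t8 'x' -> {0,4}, take 4 (2->4 ok)
  t9 'y' -> {1}, take 1 (4->1 ok)
  t10 'x' -> {0,4}, take 0 (1->0 ok)
  t11 'x' -> {0,4}, take 4 (0->4 ok)
  t12 'x' -> {0,4}, take 4 (4->4 ok)
  t13 'x' -> {0,4}, take 4 (4->4 ok)
  t14 'x' -> {0,4}, take 4 (4->4 ok)
  t15 'z' -> {2,3}, take 2 (4->2 ok)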